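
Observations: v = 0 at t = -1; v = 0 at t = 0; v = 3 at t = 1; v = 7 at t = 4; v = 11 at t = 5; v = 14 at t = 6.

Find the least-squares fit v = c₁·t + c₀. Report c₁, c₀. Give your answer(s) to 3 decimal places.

Forming MᵀM = [[79, 15]; [15, 6]] and Mᵀv = [170, 35]ᵀ gives MᵀM·[c₁, c₀]ᵀ = Mᵀv.
Eliminating c₀: 6·(row 1) − 15·(row 2) gives 249·c₁ = 6·170 − 15·35 = 495, so c₁ = 165/83.
Then c₀ = (35 − 15·(165/83))/6 = 215/249.

c₁ = 1.988, c₀ = 0.863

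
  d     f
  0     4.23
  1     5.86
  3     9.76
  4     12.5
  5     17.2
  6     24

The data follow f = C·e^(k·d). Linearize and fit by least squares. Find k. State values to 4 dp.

Taking logs, ln f = k·d + ln C, so regress ln f on d.
Σd = 19.0000, Σ(d)² = 87.0000, Σln f = 14.0373, Σd·ln f = 51.9988.
Normal system: [[87.0000, 19.0000]; [19.0000, 6]]·[k, ln C]ᵀ = [51.9988, 14.0373]ᵀ.
Slope k = (n·Σd·ln f − Σd·Σln f)/(n·Σ(d)² − (Σd)²) = (6·51.9988 − 19.0000·14.0373)/161.0000 = 0.28126; ln C = (Σln f − k·Σd)/n = 1.44889.

k = 0.2813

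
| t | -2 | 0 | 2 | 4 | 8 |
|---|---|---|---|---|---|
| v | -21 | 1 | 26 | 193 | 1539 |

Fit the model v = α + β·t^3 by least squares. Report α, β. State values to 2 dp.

α = 1.75, β = 3.00

Compute the Gram sums: Σ1 = 5, Σt^3 = 576, Σt^3·t^3 = 266368.
Moment sums: Σv = 1738, Σt^3·v = 800696.
Δ = 5·266368 − 576² = 1000064.
α = (1738·266368 − 576·800696)/1000064 = 13646/7813; β = (5·800696 − 576·1738)/1000064 = 375299/125008.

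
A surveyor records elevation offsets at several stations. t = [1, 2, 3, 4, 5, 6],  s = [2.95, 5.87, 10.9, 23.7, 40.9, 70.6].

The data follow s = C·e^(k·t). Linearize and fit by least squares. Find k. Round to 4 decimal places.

k = 0.6422

Taking logs, ln s = k·t + ln C, so regress ln s on t.
Σt = 21.0000, Σ(t)² = 91.0000, Σln s = 16.3741, Σt·ln s = 68.5475.
Normal system: [[91.0000, 21.0000]; [21.0000, 6]]·[k, ln C]ᵀ = [68.5475, 16.3741]ᵀ.
Slope k = (n·Σt·ln s − Σt·Σln s)/(n·Σ(t)² − (Σt)²) = (6·68.5475 − 21.0000·16.3741)/105.0000 = 0.64219; ln C = (Σln s − k·Σt)/n = 0.48134.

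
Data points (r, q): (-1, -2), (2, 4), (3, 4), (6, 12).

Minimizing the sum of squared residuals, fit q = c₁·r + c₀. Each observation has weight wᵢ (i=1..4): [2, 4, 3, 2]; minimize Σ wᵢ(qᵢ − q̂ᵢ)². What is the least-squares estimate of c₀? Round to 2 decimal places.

Sums needed: Σwᵢ·r·r = 117, Σwᵢ·r = 27, Σwᵢ·1 = 11.
Right-hand side: Σwᵢ·r·q = 216, Σwᵢ·q = 48.
So MᵀWM·[c₁, c₀]ᵀ = MᵀWq: [[117, 27]; [27, 11]]·[c₁, c₀]ᵀ = [216, 48]ᵀ.
Determinant 117·11 − 27² = 558.
c₁ = (216·11 − 27·48)/558 = 60/31; c₀ = (117·48 − 27·216)/558 = -12/31.

c₀ = -0.39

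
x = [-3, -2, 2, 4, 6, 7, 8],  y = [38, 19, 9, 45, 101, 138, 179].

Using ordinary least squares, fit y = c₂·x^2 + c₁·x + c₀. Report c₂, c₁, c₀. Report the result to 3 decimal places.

c₂ = 3.036, c₁ = -2.124, c₀ = 3.319

AᵀA·[c₂, c₁, c₀]ᵀ = Aᵀy reads: 8162·c₂ + 1108·c₁ + 182·c₀ = 23028;  1108·c₂ + 182·c₁ + 22·c₀ = 3050;  182·c₂ + 22·c₁ + 7·c₀ = 529.
(Σx^2·x^2 = 8162, Σx^2·x = 1108, Σx^2 = 182, Σx·x = 182, Σx = 22, Σ1 = 7, Σx^2·y = 23028, Σx·y = 3050, Σy = 529.)
Row-reducing yields c₂ = 530207/174657, c₁ = -52996/24951, c₀ = 193203/58219.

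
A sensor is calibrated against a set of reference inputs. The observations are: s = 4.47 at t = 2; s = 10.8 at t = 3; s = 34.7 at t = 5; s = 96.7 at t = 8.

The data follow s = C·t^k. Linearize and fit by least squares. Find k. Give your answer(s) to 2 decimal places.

Taking logs, ln s = k·ln t + ln C, so regress ln s on ln t.
AᵀA = [[8.6018, 5.4806]; [5.4806, 4]], rhs = [18.8668, 11.9953]ᵀ  (here Σln t = 5.4806, Σ(ln t)² = 8.6018, Σln s = 11.9953, Σln t·ln s = 18.8668).
Δ = 8.6018·4 − (5.4806)² = 4.3697; k = (18.8668·4 − 5.4806·11.9953)/4.3697 = 2.22562, ln C = (8.6018·11.9953 − 5.4806·18.8668)/4.3697 = -0.05063.

k = 2.23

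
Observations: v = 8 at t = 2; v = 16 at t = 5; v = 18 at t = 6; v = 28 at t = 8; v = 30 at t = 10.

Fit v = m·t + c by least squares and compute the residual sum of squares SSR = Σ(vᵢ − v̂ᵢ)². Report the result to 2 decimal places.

Normal-equation sums: Σt·t = 229, Σt = 31, Σ1 = 5.
For Xᵀv: Σt·v = 728, Σv = 100.
Δ = 229·5 − 31² = 184.
m = (728·5 − 31·100)/184 = 135/46; c = (229·100 − 31·728)/184 = 83/46.
Residuals: 15/46, -11/23, -65/46, 125/46, -53/46; SSR = 254/23.

SSR = 11.04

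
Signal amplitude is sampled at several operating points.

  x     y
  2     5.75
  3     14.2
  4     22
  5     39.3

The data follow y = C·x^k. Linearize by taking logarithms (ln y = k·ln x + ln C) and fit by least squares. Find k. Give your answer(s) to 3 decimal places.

k = 2.041

Linearized form: ln y = k·ln x + ln C. From the 4 transformed points,
XᵀX = [[6.1995, 4.7875]; [4.7875, 4]], rhs = [14.3210, 11.1647]ᵀ  (here Σln x = 4.7875, Σ(ln x)² = 6.1995, Σln y = 11.1647, Σln x·ln y = 14.3210).
Slope k = (n·Σln x·ln y − Σln x·Σln y)/(n·Σ(ln x)² − (Σln x)²) = (4·14.3210 − 4.7875·11.1647)/1.8779 = 2.04118; ln C = (Σln y − k·Σln x)/n = 0.34815.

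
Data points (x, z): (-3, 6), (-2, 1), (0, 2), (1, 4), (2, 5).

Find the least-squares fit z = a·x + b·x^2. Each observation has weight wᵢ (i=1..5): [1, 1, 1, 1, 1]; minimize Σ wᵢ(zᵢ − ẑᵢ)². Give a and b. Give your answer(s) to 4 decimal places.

a = 1.0523, b = 0.9593

Setting ∂/∂a … = 0 gives: 18·a + (-26)·b = -6;  (-26)·a + 114·b = 82.
det = 18·114 − (-26)² = 1376.
a = ((-6)·114 − (-26)·82)/1376 = 181/172; b = (18·82 − (-26)·(-6))/1376 = 165/172.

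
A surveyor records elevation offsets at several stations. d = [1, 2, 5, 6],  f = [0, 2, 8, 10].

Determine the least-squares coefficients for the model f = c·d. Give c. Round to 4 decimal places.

c = 1.5758

MᵀM·[c]ᵀ = Mᵀf reads: 66·c = 104.
(Σd·d = 66, Σd·f = 104.)
c = 104/66 = 1.57576.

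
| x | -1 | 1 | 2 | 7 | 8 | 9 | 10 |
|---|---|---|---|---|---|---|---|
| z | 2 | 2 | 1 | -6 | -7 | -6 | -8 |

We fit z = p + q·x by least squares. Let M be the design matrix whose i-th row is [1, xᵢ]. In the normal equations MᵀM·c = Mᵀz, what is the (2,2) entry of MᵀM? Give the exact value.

300

Row 2 ↔ basis x, column 2 ↔ basis x, so (MᵀM)_{2,2} = Σᵢ (x)·(x) = (-1)·(-1) + (1)·(1) + (2)·(2) + (7)·(7) + (8)·(8) + (9)·(9) + (10)·(10) = 300.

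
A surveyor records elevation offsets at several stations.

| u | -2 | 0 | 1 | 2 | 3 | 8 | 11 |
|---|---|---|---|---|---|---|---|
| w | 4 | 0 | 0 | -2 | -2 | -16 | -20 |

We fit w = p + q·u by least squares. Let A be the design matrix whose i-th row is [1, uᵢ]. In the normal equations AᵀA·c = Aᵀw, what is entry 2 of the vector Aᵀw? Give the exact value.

Entry 2 ↔ basis u, so (Aᵀw)_{2} = Σᵢ (u)·wᵢ = (-2)·(4) + (0)·(0) + (1)·(0) + (2)·(-2) + (3)·(-2) + (8)·(-16) + (11)·(-20) = -366.

-366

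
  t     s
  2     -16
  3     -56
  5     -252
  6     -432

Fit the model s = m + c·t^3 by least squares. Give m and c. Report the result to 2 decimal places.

The normal system XᵀX·[m, c]ᵀ = Xᵀs is [[4, 376]; [376, 63074]]·[m, c]ᵀ = [-756, -126452]ᵀ.
Determinant 4·63074 − 376² = 110920.
m = ((-756)·63074 − 376·(-126452))/110920 = -367/295; c = (4·(-126452) − 376·(-756))/110920 = -27694/13865.

m = -1.24, c = -2.00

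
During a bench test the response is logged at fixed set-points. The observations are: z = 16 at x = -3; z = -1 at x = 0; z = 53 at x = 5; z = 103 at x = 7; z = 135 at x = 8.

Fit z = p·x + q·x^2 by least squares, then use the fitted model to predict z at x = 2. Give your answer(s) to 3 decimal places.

ẑ = 9.315

Compute the Gram sums: Σx·x = 147, Σx·x^2 = 953, Σx^2·x^2 = 7203.
And Σx·z = 2018, Σx^2·z = 15156.
det = 147·7203 − 953² = 150632.
p = (2018·7203 − 953·15156)/150632 = 45993/75316; q = (147·15156 − 953·2018)/150632 = 152389/75316.
At x = 2: ẑ = (45993/75316)·(2) + (152389/75316)·(4) = 350771/37658.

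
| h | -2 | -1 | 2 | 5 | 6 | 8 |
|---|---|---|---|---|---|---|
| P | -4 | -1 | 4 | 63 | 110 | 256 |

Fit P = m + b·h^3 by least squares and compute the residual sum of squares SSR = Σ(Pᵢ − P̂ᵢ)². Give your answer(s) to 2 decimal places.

Sums needed: Σ1 = 6, Σh^3 = 852, Σh^3·h^3 = 324554.
For AᵀP: ΣP = 428, Σh^3·P = 162772.
Normal equations: [[6, 852]; [852, 324554]]·[m, b]ᵀ = [428, 162772]ᵀ.
Eliminating b: 324554·(row 1) − 852·(row 2) gives 1221420·m = 324554·428 − 852·162772 = 227368, so m = 56842/305355.
Then b = (162772 − 852·(56842/305355))/324554 = 50998/101785.
Residuals: -10862/61071, -209203/305355, -59374/305355, 56273/305355, 485504/305355, -43778/61071; SSR = 1103746/305355.

SSR = 3.61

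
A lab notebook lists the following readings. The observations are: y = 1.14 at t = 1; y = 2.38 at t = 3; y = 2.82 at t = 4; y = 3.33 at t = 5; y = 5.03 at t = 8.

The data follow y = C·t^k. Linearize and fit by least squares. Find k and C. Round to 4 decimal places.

k = 0.6994, C = 1.1130

Taking logs, ln y = k·ln t + ln C, so regress ln y on ln t.
Σln t = 6.1738, Σ(ln t)² = 10.0431, Σln y = 4.8533, Σln t·ln y = 7.6851.
Equations: 10.0431·k + 6.1738·ln C = 7.6851;  6.1738·k + 5·ln C = 4.8533.
Solving (det = 12.1000): k = 0.69939, ln C = 0.10708, so C = exp(0.10708) = 1.11302.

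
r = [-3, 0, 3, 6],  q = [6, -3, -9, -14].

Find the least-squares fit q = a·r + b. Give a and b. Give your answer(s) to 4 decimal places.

a = -2.2000, b = -1.7000

Sums needed: Σr·r = 54, Σr = 6, Σ1 = 4.
Moment sums: Σr·q = -129, Σq = -20.
MᵀM·[a, b]ᵀ = Mᵀq becomes [[54, 6]; [6, 4]]·[a, b]ᵀ = [-129, -20]ᵀ.
Determinant 54·4 − 6² = 180.
a = ((-129)·4 − 6·(-20))/180 = -11/5; b = (54·(-20) − 6·(-129))/180 = -17/10.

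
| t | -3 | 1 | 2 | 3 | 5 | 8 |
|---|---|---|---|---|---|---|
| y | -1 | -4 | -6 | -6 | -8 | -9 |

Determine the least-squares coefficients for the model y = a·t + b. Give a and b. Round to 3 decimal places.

From the data, Σt·t = 112, Σt = 16, Σ1 = 6.
Moment sums: Σt·y = -143, Σy = -34.
So MᵀM·[a, b]ᵀ = Mᵀy: [[112, 16]; [16, 6]]·[a, b]ᵀ = [-143, -34]ᵀ.
Eliminating b: 6·(row 1) − 16·(row 2) gives 416·a = 6·(-143) − 16·(-34) = -314, so a = -157/208.
Then b = ((-34) − 16·(-157/208))/6 = -95/26.

a = -0.755, b = -3.654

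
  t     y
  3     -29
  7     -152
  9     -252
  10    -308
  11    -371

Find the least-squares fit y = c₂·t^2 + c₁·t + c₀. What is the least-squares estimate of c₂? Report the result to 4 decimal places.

XᵀX·[c₂, c₁, c₀]ᵀ = Xᵀy reads: 33684·c₂ + 3430·c₁ + 360·c₀ = -103812;  3430·c₂ + 360·c₁ + 40·c₀ = -10580;  360·c₂ + 40·c₁ + 5·c₀ = -1112.
Inverting the 3×3 Gram matrix, [c₂, c₁, c₀]ᵀ = [-1186/403, -3294/2015, 5176/2015]ᵀ.

c₂ = -2.9429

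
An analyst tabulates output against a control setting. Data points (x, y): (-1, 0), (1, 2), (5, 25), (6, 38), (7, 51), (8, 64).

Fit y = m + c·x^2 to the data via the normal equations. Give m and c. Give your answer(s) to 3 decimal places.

m = 0.192, c = 1.016

AᵀA·[m, c]ᵀ = Aᵀy reads: 6·m + 176·c = 180;  176·m + 8420·c = 8590.
Eliminating c: 8420·(row 1) − 176·(row 2) gives 19544·m = 8420·180 − 176·8590 = 3760, so m = 470/2443.
Then c = (8590 − 176·(470/2443))/8420 = 4965/4886.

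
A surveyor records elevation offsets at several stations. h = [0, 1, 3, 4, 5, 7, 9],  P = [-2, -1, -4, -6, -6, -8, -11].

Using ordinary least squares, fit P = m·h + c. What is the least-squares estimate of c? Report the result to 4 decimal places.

c = -1.0329

The normal system MᵀM·[m, c]ᵀ = MᵀP is [[181, 29]; [29, 7]]·[m, c]ᵀ = [-222, -38]ᵀ.
Eliminating c: 7·(row 1) − 29·(row 2) gives 426·m = 7·(-222) − 29·(-38) = -452, so m = -226/213.
Then c = ((-38) − 29·(-226/213))/7 = -220/213.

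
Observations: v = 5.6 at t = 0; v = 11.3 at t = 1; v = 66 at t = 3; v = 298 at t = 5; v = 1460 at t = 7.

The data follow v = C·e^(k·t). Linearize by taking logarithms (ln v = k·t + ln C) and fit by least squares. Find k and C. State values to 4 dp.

k = 0.8005, C = 5.4874

Taking logs, ln v = k·t + ln C, so regress ln v on t.
Σt = 16.0000, Σ(t)² = 84.0000, Σln v = 21.3205, Σt·ln v = 94.4826.
Normal system: [[84.0000, 16.0000]; [16.0000, 5]]·[k, ln C]ᵀ = [94.4826, 21.3205]ᵀ.
Δ = 84.0000·5 − (16.0000)² = 164.0000; k = (94.4826·5 − 16.0000·21.3205)/164.0000 = 0.80052, ln C = (84.0000·21.3205 − 16.0000·94.4826)/164.0000 = 1.70245, so C = exp(1.70245) = 5.48737.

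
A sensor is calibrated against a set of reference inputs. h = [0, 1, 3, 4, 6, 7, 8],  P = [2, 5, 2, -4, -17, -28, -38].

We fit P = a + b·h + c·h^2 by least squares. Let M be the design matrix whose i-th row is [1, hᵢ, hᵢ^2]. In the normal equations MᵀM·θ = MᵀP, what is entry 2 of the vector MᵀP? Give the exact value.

-607

Entry 2 ↔ basis h, so (MᵀP)_{2} = Σᵢ (h)·Pᵢ = (0)·(2) + (1)·(5) + (3)·(2) + (4)·(-4) + (6)·(-17) + (7)·(-28) + (8)·(-38) = -607.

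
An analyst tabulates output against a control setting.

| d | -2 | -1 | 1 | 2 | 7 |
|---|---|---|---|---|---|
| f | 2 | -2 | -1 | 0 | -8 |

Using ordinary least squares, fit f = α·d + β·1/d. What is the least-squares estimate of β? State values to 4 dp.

Forming XᵀX = [[59, 5]; [5, 247/98]] and Xᵀf = [-59, -8/7]ᵀ gives XᵀX·[α, β]ᵀ = Xᵀf.
Eliminating β: (247/98)·(row 1) − 5·(row 2) gives (12123/98)·α = (247/98)·(-59) − 5·(-8/7) = -14013/98, so α = -519/449.
Then β = ((-8/7) − 5·(-519/449))/(247/98) = 826/449.

β = 1.8396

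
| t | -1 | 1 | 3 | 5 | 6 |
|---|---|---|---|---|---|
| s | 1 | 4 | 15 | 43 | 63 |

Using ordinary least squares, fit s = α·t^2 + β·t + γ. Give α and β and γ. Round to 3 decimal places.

Forming XᵀX = [[2004, 368, 72]; [368, 72, 14]; [72, 14, 5]] and Xᵀs = [3483, 641, 126]ᵀ gives XᵀX·[α, β, γ]ᵀ = Xᵀs.
Inverting the 3×3 Gram matrix, [α, β, γ]ᵀ = [8467/5044, 105/388, 681/2522]ᵀ.

α = 1.679, β = 0.271, γ = 0.270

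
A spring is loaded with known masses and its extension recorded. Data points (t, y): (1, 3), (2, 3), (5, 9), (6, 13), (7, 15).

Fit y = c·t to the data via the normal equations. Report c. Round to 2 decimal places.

The normal equations are: 115·c = 237.
c = 237/115 = 2.06087.

c = 2.06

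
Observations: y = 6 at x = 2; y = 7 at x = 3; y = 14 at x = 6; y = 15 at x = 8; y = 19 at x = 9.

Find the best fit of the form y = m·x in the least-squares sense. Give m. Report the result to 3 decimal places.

Entries of MᵀM: Σx·x = 194.
Right-hand side: Σx·y = 408.
Hence m = 408 / 194 ≈ 2.10309.

m = 2.103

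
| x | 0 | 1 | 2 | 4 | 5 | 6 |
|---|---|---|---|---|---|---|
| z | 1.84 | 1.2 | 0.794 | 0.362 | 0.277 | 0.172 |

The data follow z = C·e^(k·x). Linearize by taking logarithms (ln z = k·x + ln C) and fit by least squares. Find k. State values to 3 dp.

With ln zᵢ as the transformed response and xᵢ as the regressor:
Σx = 18.0000, Σ(x)² = 82.0000, Σln z = -3.4987, Σx·ln z = -21.3237.
Normal system: [[82.0000, 18.0000]; [18.0000, 6]]·[k, ln C]ᵀ = [-21.3237, -3.4987]ᵀ.
Δ = 82.0000·6 − (18.0000)² = 168.0000; k = (-21.3237·6 − 18.0000·-3.4987)/168.0000 = -0.38670, ln C = (82.0000·-3.4987 − 18.0000·-21.3237)/168.0000 = 0.57699.

k = -0.387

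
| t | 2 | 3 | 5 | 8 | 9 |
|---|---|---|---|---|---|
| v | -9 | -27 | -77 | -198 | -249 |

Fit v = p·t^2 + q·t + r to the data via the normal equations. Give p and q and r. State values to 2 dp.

p = -2.88, q = -2.55, r = 7.28

Entries of XᵀX: Σt^2·t^2 = 11379, Σt^2·t = 1401, Σt^2 = 183, Σt·t = 183, Σt = 27, Σ1 = 5.
Right-hand side: Σt^2·v = -35045, Σt·v = -4309, Σv = -560.
Solving the 3×3 system (Gaussian elimination) gives p = -2993/1038, q = -881/346, r = 1260/173.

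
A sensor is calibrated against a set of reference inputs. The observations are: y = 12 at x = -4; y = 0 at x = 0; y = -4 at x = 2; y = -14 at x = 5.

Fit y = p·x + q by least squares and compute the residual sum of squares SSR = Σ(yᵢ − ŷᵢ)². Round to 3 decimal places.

MᵀM·[p, q]ᵀ = Mᵀy reads: 45·p + 3·q = -126;  3·p + 4·q = -6.
(Σx·x = 45, Σx = 3, Σ1 = 4, Σx·y = -126, Σy = -6.)
Δ = 45·4 − 3² = 171.
p = ((-126)·4 − 3·(-6))/171 = -54/19; q = (45·(-6) − 3·(-126))/171 = 12/19.
Residuals: 0, -12/19, 20/19, -8/19; SSR = 32/19.

SSR = 1.684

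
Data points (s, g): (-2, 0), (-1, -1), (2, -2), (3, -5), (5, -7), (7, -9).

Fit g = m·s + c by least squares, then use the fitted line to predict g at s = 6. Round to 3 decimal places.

ĝ = -7.708

The normal equations are: 92·m + 14·c = -116;  14·m + 6·c = -24.
(Σs·s = 92, Σs = 14, Σ1 = 6, Σs·g = -116, Σg = -24.)
Eliminating c: 6·(row 1) − 14·(row 2) gives 356·m = 6·(-116) − 14·(-24) = -360, so m = -90/89.
Then c = ((-24) − 14·(-90/89))/6 = -146/89.
At s = 6: ĝ = (-90/89)·(6) + (-146/89)·(1) = -686/89.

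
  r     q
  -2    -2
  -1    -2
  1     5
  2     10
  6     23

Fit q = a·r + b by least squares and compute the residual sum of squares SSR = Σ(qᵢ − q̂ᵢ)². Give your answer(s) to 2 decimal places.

SSR = 7.21

The normal system XᵀX·[a, b]ᵀ = Xᵀq is [[46, 6]; [6, 5]]·[a, b]ᵀ = [169, 34]ᵀ.
Δ = 46·5 − 6² = 194.
a = (169·5 − 6·34)/194 = 641/194; b = (46·34 − 6·169)/194 = 275/97.
Residuals: 172/97, -297/194, -221/194, 54/97, 33/97; SSR = 1399/194.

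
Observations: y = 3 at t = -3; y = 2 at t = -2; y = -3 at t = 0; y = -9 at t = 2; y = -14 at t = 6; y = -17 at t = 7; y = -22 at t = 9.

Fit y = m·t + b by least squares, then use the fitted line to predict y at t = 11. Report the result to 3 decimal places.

Entries of XᵀX: Σt·t = 183, Σt = 19, Σ1 = 7.
Moment sums: Σt·y = -432, Σy = -60.
Eliminating b: 7·(row 1) − 19·(row 2) gives 920·m = 7·(-432) − 19·(-60) = -1884, so m = -471/230.
Then b = ((-60) − 19·(-471/230))/7 = -693/230.
At t = 11: ŷ = (-471/230)·(11) + (-693/230)·(1) = -2937/115.

ŷ = -25.539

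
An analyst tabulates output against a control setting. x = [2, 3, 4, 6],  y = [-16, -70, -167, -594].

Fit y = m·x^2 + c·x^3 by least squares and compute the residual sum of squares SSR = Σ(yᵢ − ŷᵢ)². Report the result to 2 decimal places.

SSR = 11.24

Forming AᵀA = [[1649, 9075]; [9075, 51545]] and Aᵀy = [-24750, -141010]ᵀ gives AᵀA·[m, c]ᵀ = Aᵀy.
det = 1649·51545 − 9075² = 2642080.
m = ((-24750)·51545 − 9075·(-141010))/2642080 = 14025/9436; c = (1649·(-141010) − 9075·(-24750))/2642080 = -28283/9436.
Residuals: 4797/2359, -5776/2359, 2475/2359, -27/337; SSR = 3787/337.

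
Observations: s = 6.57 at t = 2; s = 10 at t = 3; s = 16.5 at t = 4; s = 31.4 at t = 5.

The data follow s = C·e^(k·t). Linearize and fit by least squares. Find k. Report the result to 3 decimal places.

Linearized form: ln s = k·t + ln C. From the 4 transformed points,
XᵀX = [[54.0000, 14.0000]; [14.0000, 4]], rhs = [39.1203, 10.4353]ᵀ  (here Σt = 14.0000, Σ(t)² = 54.0000, Σln s = 10.4353, Σt·ln s = 39.1203).
Δ = 54.0000·4 − (14.0000)² = 20.0000; k = (39.1203·4 − 14.0000·10.4353)/20.0000 = 0.51937, ln C = (54.0000·10.4353 − 14.0000·39.1203)/20.0000 = 0.79104.

k = 0.519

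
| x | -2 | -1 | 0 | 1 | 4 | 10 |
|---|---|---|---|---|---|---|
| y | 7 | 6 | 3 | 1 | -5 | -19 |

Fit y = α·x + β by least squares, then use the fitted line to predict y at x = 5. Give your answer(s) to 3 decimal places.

With design matrix M, MᵀM = [[122, 12]; [12, 6]] and Mᵀy = [-229, -7]ᵀ.
Determinant 122·6 − 12² = 588.
α = ((-229)·6 − 12·(-7))/588 = -215/98; β = (122·(-7) − 12·(-229))/588 = 947/294.
At x = 5: ŷ = (-215/98)·(5) + (947/294)·(1) = -1139/147.

ŷ = -7.748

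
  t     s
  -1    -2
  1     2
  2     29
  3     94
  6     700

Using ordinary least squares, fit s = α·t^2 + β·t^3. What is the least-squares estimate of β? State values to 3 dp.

β = 3.027

From the data, Σt^2·t^2 = 1395, Σt^2·t^3 = 8051, Σt^3·t^3 = 47451.
For Xᵀs: Σt^2·s = 26162, Σt^3·s = 153974.
Normal equations: [[1395, 8051]; [8051, 47451]]·[α, β]ᵀ = [26162, 153974]ᵀ.
Eliminating β: 47451·(row 1) − 8051·(row 2) gives 1375544·α = 47451·26162 − 8051·153974 = 1768388, so α = 442097/343886.
Then β = (153974 − 8051·(442097/343886))/47451 = 1040867/343886.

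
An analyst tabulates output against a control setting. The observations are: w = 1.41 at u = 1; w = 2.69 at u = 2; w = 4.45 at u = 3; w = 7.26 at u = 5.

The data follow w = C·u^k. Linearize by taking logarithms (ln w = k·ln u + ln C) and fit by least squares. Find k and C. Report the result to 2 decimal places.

k = 1.03, C = 1.39

Let Y = ln w. Fitting Y = k·ln u + ln C by least squares:
Σln u = 3.4012, Σ(ln u)² = 4.2777, Σln w = 4.8084, Σln u·ln w = 5.5165.
Equations: 4.2777·k + 3.4012·ln C = 5.5165;  3.4012·k + 4·ln C = 4.8084.
Solving (det = 5.5426): k = 1.03052, ln C = 0.32585, so C = exp(0.32585) = 1.38521.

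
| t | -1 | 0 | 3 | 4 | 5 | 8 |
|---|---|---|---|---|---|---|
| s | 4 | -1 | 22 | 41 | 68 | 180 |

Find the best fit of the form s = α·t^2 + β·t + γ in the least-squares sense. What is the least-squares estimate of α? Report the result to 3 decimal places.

Compute the Gram sums: Σt^2·t^2 = 5059, Σt^2·t = 727, Σt^2 = 115, Σt·t = 115, Σt = 19, Σ1 = 6.
Moment sums: Σt^2·s = 14078, Σt·s = 2006, Σs = 314.
Row-reducing yields α = 382/127, β = -1292/889, γ = -636/889.

α = 3.008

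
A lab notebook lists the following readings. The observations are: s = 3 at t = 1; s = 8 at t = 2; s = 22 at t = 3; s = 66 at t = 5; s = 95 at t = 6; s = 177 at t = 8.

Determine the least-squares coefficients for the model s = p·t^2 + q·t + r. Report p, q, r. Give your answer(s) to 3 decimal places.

p = 3.092, q = -2.956, r = 2.509

The normal equations are: 6115·p + 889·q + 139·r = 16631;  889·p + 139·q + 25·r = 2401;  139·p + 25·q + 6·r = 371.
(Σt^2·t^2 = 6115, Σt^2·t = 889, Σt^2 = 139, Σt·t = 139, Σt = 25, Σ1 = 6, Σt^2·s = 16631, Σt·s = 2401, Σs = 371.)
Solving the 3×3 system (Gaussian elimination) gives p = 2041/660, q = -1951/660, r = 138/55.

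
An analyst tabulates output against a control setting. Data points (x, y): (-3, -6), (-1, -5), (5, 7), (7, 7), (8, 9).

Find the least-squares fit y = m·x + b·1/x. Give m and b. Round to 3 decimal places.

Normal-equation sums: Σx·x = 148, Σx·1/x = 5, Σ1/x·1/x = 837649/705600.
Moment sums: Σx·y = 179, Σ1/x·y = 421/40.
Normal equations: [[148, 5]; [5, 837649/705600]]·[m, b]ᵀ = [179, 421/40]ᵀ.
Eliminating b: (837649/705600)·(row 1) − 5·(row 2) gives (26583013/176400)·m = (837649/705600)·179 − 5·(421/40) = 112806971/705600, so m = 112806971/106332052.
Then b = ((421/40) − 5·(112806971/106332052))/(837649/705600) = 116900280/26583013.

m = 1.061, b = 4.398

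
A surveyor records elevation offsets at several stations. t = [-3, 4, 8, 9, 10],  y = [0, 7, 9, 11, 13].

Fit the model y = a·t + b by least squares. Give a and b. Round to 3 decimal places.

Normal-equation sums: Σt·t = 270, Σt = 28, Σ1 = 5.
Moment sums: Σt·y = 329, Σy = 40.
So MᵀM·[a, b]ᵀ = Mᵀy: [[270, 28]; [28, 5]]·[a, b]ᵀ = [329, 40]ᵀ.
Δ = 270·5 − 28² = 566.
a = (329·5 − 28·40)/566 = 525/566; b = (270·40 − 28·329)/566 = 794/283.

a = 0.928, b = 2.806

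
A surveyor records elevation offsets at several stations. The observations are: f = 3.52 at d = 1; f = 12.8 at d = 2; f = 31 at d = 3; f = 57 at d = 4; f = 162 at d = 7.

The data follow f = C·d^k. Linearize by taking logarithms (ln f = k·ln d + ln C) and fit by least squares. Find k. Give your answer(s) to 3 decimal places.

Taking logs, ln f = k·ln d + ln C, so regress ln f on ln d.
XᵀX = [[7.3958, 5.1240]; [5.1240, 5]], rhs = [21.0446, 16.3725]ᵀ  (here Σln d = 5.1240, Σ(ln d)² = 7.3958, Σln f = 16.3725, Σln d·ln f = 21.0446).
Slope k = (n·Σln d·ln f − Σln d·Σln f)/(n·Σ(ln d)² − (Σln d)²) = (5·21.0446 − 5.1240·16.3725)/10.7239 = 1.98909; ln C = (Σln f − k·Σln d)/n = 1.23610.

k = 1.989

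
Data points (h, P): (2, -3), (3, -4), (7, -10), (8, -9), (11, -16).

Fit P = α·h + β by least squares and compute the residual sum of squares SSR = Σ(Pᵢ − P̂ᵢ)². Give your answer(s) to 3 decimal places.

SSR = 4.905

The normal equations are: 247·α + 31·β = -336;  31·α + 5·β = -42.
Eliminating β: 5·(row 1) − 31·(row 2) gives 274·α = 5·(-336) − 31·(-42) = -378, so α = -189/137.
Then β = ((-42) − 31·(-189/137))/5 = 21/137.
Residuals: -54/137, -2/137, -68/137, 258/137, -134/137; SSR = 672/137.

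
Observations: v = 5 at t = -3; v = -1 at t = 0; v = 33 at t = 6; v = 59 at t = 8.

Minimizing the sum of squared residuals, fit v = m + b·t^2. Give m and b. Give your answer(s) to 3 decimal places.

With design matrix A, AᵀA = [[4, 109]; [109, 5473]] and Aᵀv = [96, 5009]ᵀ.
Δ = 4·5473 − 109² = 10011.
m = (96·5473 − 109·5009)/10011 = -20573/10011; b = (4·5009 − 109·96)/10011 = 9572/10011.

m = -2.055, b = 0.956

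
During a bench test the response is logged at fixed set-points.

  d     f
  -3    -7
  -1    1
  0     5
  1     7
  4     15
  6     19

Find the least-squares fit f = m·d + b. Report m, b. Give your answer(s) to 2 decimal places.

Compute the Gram sums: Σd·d = 63, Σd = 7, Σ1 = 6.
Right-hand side: Σd·f = 201, Σf = 40.
Normal equations: [[63, 7]; [7, 6]]·[m, b]ᵀ = [201, 40]ᵀ.
Eliminating b: 6·(row 1) − 7·(row 2) gives 329·m = 6·201 − 7·40 = 926, so m = 926/329.
Then b = (40 − 7·(926/329))/6 = 159/47.

m = 2.81, b = 3.38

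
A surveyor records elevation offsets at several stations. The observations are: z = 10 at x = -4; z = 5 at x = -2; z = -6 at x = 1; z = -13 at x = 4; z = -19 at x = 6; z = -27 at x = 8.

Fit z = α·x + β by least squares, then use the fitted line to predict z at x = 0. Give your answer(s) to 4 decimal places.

ẑ = -1.7703

From the data, Σx·x = 137, Σx = 13, Σ1 = 6.
And Σx·z = -438, Σz = -50.
So MᵀM·[α, β]ᵀ = Mᵀz: [[137, 13]; [13, 6]]·[α, β]ᵀ = [-438, -50]ᵀ.
Δ = 137·6 − 13² = 653.
α = ((-438)·6 − 13·(-50))/653 = -1978/653; β = (137·(-50) − 13·(-438))/653 = -1156/653.
At x = 0: ẑ = (-1978/653)·(0) + (-1156/653)·(1) = -1156/653.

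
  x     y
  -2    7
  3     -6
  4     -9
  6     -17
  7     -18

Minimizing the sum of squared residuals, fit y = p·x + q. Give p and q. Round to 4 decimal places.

Sums needed: Σx·x = 114, Σx = 18, Σ1 = 5.
Moment sums: Σx·y = -296, Σy = -43.
Normal equations: [[114, 18]; [18, 5]]·[p, q]ᵀ = [-296, -43]ᵀ.
Δ = 114·5 − 18² = 246.
p = ((-296)·5 − 18·(-43))/246 = -353/123; q = (114·(-43) − 18·(-296))/246 = 71/41.

p = -2.8699, q = 1.7317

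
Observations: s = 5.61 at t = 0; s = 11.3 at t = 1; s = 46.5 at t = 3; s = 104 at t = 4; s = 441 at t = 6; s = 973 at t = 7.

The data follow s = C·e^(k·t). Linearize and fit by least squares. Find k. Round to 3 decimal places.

k = 0.736

Taking logs, ln s = k·t + ln C, so regress ln s on t.
AᵀA = [[111.0000, 21.0000]; [21.0000, 6]], rhs = [117.2177, 25.6026]ᵀ  (here Σt = 21.0000, Σ(t)² = 111.0000, Σln s = 25.6026, Σt·ln s = 117.2177).
Solving (det = 225.0000): k = 0.73623, ln C = 1.69031.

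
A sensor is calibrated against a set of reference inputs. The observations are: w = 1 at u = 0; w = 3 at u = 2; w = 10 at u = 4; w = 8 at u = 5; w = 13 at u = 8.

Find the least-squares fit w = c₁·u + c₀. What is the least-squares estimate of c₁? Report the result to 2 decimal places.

c₁ = 1.55

The normal system XᵀX·[c₁, c₀]ᵀ = Xᵀw is [[109, 19]; [19, 5]]·[c₁, c₀]ᵀ = [190, 35]ᵀ.
Determinant 109·5 − 19² = 184.
c₁ = (190·5 − 19·35)/184 = 285/184; c₀ = (109·35 − 19·190)/184 = 205/184.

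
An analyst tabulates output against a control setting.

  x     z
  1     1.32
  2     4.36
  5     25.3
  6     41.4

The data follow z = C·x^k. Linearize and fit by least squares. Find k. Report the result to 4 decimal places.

k = 1.9051

Linearized form: ln z = k·ln x + ln C. From the 4 transformed points,
AᵀA = [[6.2811, 4.0943]; [4.0943, 4]], rhs = [12.8916, 8.7042]ᵀ  (here Σln x = 4.0943, Σ(ln x)² = 6.2811, Σln z = 8.7042, Σln x·ln z = 12.8916).
Solving (det = 8.3609): k = 1.90513, ln C = 0.22599.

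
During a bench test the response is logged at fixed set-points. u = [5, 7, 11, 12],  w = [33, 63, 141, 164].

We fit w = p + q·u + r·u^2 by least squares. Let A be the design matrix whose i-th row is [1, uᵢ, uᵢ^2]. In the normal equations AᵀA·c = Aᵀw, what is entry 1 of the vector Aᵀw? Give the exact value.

Entry 1 ↔ basis 1, so (Aᵀw)_{1} = Σᵢ wᵢ = (1)·(33) + (1)·(63) + (1)·(141) + (1)·(164) = 401.

401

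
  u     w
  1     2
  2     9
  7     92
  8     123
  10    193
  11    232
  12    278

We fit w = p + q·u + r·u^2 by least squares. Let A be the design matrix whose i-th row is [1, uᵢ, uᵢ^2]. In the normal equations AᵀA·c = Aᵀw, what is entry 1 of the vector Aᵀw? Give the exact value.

929

Entry 1 ↔ basis 1, so (Aᵀw)_{1} = Σᵢ wᵢ = (1)·(2) + (1)·(9) + (1)·(92) + (1)·(123) + (1)·(193) + (1)·(232) + (1)·(278) = 929.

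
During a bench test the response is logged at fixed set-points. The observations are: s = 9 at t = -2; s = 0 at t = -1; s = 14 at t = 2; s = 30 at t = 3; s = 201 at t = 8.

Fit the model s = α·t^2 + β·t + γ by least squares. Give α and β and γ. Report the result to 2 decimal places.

Compute the Gram sums: Σt^2·t^2 = 4210, Σt^2·t = 538, Σt^2 = 82, Σt·t = 82, Σt = 10, Σ1 = 5.
Moment sums: Σt^2·s = 13226, Σt·s = 1708, Σs = 254.
AᵀA·[α, β, γ]ᵀ = Aᵀs becomes [[4210, 538, 82]; [538, 82, 10]; [82, 10, 5]]·[α, β, γ]ᵀ = [13226, 1708, 254]ᵀ.
Solving the 3×3 system (Gaussian elimination) gives α = 141181/47208, β = 62063/47208, γ = -246/281.

α = 2.99, β = 1.31, γ = -0.88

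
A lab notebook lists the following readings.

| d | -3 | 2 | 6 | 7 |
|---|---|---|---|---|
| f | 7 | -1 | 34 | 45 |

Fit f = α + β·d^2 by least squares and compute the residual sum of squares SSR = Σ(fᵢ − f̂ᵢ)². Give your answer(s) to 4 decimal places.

Normal-equation sums: Σ1 = 4, Σd^2 = 98, Σd^2·d^2 = 3794.
For Xᵀf: Σf = 85, Σd^2·f = 3488.
Normal equations: [[4, 98]; [98, 3794]]·[α, β]ᵀ = [85, 3488]ᵀ.
Eliminating β: 3794·(row 1) − 98·(row 2) gives 5572·α = 3794·85 − 98·3488 = -19334, so α = -1381/398.
Then β = (3488 − 98·(-1381/398))/3794 = 2811/2786.
Residuals: 1935/1393, -4363/2786, 3195/2786, -193/199; SSR = 18493/2786.

SSR = 6.6378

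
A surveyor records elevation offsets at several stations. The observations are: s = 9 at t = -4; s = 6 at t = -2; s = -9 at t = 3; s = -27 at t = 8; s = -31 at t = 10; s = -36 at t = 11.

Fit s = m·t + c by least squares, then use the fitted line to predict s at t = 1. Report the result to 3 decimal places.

ŝ = -4.474

Sums needed: Σt·t = 314, Σt = 26, Σ1 = 6.
Right-hand side: Σt·s = -997, Σs = -88.
Eliminating c: 6·(row 1) − 26·(row 2) gives 1208·m = 6·(-997) − 26·(-88) = -3694, so m = -1847/604.
Then c = ((-88) − 26·(-1847/604))/6 = -855/604.
At t = 1: ŝ = (-1847/604)·(1) + (-855/604)·(1) = -1351/302.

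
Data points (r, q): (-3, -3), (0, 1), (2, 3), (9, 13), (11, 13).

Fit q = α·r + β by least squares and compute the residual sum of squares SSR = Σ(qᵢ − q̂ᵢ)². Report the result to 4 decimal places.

From the data, Σr·r = 215, Σr = 19, Σ1 = 5.
For Aᵀq: Σr·q = 275, Σq = 27.
So AᵀA·[α, β]ᵀ = Aᵀq: [[215, 19]; [19, 5]]·[α, β]ᵀ = [275, 27]ᵀ.
Eliminating β: 5·(row 1) − 19·(row 2) gives 714·α = 5·275 − 19·27 = 862, so α = 431/357.
Then β = (27 − 19·(431/357))/5 = 290/357.
Residuals: -4/21, 67/357, -27/119, 472/357, -130/119; SSR = 1094/357.

SSR = 3.0644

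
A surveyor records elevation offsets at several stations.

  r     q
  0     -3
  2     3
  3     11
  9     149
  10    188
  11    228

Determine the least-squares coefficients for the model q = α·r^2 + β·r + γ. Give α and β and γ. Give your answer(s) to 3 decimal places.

Compute the Gram sums: Σr^2·r^2 = 31299, Σr^2·r = 3095, Σr^2 = 315, Σr·r = 315, Σr = 35, Σ1 = 6.
Right-hand side: Σr^2·q = 58568, Σr·q = 5768, Σq = 576.
So XᵀX·[α, β, γ]ᵀ = Xᵀq: [[31299, 3095, 315]; [3095, 315, 35]; [315, 35, 6]]·[α, β, γ]ᵀ = [58568, 5768, 576]ᵀ.
Inverting the 3×3 Gram matrix, [α, β, γ]ᵀ = [8372/4107, -9596/6845, -11672/4107]ᵀ.

α = 2.038, β = -1.402, γ = -2.842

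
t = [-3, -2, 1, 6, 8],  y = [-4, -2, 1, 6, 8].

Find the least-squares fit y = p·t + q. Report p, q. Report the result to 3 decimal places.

Compute the Gram sums: Σt·t = 114, Σt = 10, Σ1 = 5.
Right-hand side: Σt·y = 117, Σy = 9.
Normal equations: [[114, 10]; [10, 5]]·[p, q]ᵀ = [117, 9]ᵀ.
Determinant 114·5 − 10² = 470.
p = (117·5 − 10·9)/470 = 99/94; q = (114·9 − 10·117)/470 = -72/235.

p = 1.053, q = -0.306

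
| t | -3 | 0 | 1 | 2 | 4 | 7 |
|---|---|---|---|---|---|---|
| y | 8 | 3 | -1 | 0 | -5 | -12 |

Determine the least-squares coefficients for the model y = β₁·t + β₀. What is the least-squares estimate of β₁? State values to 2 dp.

β₁ = -1.97

Compute the Gram sums: Σt·t = 79, Σt = 11, Σ1 = 6.
Moment sums: Σt·y = -129, Σy = -7.
So XᵀX·[β₁, β₀]ᵀ = Xᵀy: [[79, 11]; [11, 6]]·[β₁, β₀]ᵀ = [-129, -7]ᵀ.
Determinant 79·6 − 11² = 353.
β₁ = ((-129)·6 − 11·(-7))/353 = -697/353; β₀ = (79·(-7) − 11·(-129))/353 = 866/353.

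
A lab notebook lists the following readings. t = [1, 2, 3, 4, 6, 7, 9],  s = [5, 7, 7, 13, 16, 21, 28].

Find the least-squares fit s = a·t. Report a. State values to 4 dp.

The normal equations are: 196·a = 587.
(Σt·t = 196, Σt·s = 587.)
Hence a = 587 / 196 ≈ 2.9949.

a = 2.9949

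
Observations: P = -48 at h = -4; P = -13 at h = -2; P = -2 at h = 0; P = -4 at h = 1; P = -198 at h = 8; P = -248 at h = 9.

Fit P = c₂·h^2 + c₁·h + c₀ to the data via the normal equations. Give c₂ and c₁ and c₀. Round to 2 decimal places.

c₂ = -3.01, c₁ = -0.38, c₀ = -1.48

From the data, Σh^2·h^2 = 10930, Σh^2·h = 1170, Σh^2 = 166, Σh·h = 166, Σh = 12, Σ1 = 6.
For AᵀP: Σh^2·P = -33584, Σh·P = -3602, ΣP = -513.
So AᵀA·[c₂, c₁, c₀]ᵀ = AᵀP: [[10930, 1170, 166]; [1170, 166, 12]; [166, 12, 6]]·[c₂, c₁, c₀]ᵀ = [-33584, -3602, -513]ᵀ.
Row-reducing yields c₂ = -892251/296486, c₁ = -112969/296486, c₀ = -219002/148243.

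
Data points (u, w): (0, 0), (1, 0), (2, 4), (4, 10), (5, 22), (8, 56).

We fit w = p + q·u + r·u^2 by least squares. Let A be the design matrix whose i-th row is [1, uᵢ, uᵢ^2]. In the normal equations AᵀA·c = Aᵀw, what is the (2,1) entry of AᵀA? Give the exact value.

20

Row 2 ↔ basis u, column 1 ↔ basis 1, so (AᵀA)_{2,1} = Σᵢ u = (0)·(1) + (1)·(1) + (2)·(1) + (4)·(1) + (5)·(1) + (8)·(1) = 20.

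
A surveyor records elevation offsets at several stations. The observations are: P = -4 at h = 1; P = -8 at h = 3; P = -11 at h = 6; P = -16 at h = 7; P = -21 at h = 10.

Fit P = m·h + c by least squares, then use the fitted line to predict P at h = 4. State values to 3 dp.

Forming XᵀX = [[195, 27]; [27, 5]] and XᵀP = [-416, -60]ᵀ gives XᵀX·[m, c]ᵀ = XᵀP.
Eliminating c: 5·(row 1) − 27·(row 2) gives 246·m = 5·(-416) − 27·(-60) = -460, so m = -230/123.
Then c = ((-60) − 27·(-230/123))/5 = -78/41.
At h = 4: P̂ = (-230/123)·(4) + (-78/41)·(1) = -1154/123.

P̂ = -9.382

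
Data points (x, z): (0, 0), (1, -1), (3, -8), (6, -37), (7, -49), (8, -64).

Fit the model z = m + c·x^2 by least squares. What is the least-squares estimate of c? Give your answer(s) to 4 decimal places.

c = -1.0074

With design matrix A, AᵀA = [[6, 159]; [159, 7875]] and Aᵀz = [-159, -7902]ᵀ.
Eliminating c: 7875·(row 1) − 159·(row 2) gives 21969·m = 7875·(-159) − 159·(-7902) = 4293, so m = 477/2441.
Then c = ((-7902) − 159·(477/2441))/7875 = -2459/2441.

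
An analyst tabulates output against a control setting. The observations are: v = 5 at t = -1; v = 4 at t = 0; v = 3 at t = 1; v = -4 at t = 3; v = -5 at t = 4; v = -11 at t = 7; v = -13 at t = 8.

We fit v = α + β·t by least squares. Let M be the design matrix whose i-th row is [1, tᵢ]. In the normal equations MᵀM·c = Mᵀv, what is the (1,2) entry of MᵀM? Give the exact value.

22

Row 1 ↔ basis 1, column 2 ↔ basis t, so (MᵀM)_{1,2} = Σᵢ t = (1)·(-1) + (1)·(0) + (1)·(1) + (1)·(3) + (1)·(4) + (1)·(7) + (1)·(8) = 22.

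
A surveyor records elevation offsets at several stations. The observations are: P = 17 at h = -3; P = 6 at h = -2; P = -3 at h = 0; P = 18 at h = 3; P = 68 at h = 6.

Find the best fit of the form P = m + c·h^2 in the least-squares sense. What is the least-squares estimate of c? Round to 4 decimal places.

c = 1.9438

AᵀA·[m, c]ᵀ = AᵀP reads: 5·m + 58·c = 106;  58·m + 1474·c = 2787.
Determinant 5·1474 − 58² = 4006.
m = (106·1474 − 58·2787)/4006 = -2701/2003; c = (5·2787 − 58·106)/4006 = 7787/4006.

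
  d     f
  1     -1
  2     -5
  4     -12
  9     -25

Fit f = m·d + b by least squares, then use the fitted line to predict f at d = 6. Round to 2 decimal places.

f̂ = -16.64

MᵀM·[m, b]ᵀ = Mᵀf reads: 102·m + 16·b = -284;  16·m + 4·b = -43.
(Σd·d = 102, Σd = 16, Σ1 = 4, Σd·f = -284, Σf = -43.)
det = 102·4 − 16² = 152.
m = ((-284)·4 − 16·(-43))/152 = -56/19; b = (102·(-43) − 16·(-284))/152 = 79/76.
At d = 6: f̂ = (-56/19)·(6) + (79/76)·(1) = -1265/76.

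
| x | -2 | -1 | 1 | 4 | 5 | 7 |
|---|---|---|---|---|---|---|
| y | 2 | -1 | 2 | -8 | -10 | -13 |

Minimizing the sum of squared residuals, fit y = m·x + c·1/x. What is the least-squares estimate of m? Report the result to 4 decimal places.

m = -2.0320

The normal system MᵀM·[m, c]ᵀ = Mᵀy is [[96, 6]; [6, 46509/19600]]·[m, c]ᵀ = [-174, -27/7]ᵀ.
Eliminating c: (46509/19600)·(row 1) − 6·(row 2) gives (234954/1225)·m = (46509/19600)·(-174) − 6·(-27/7) = -3819483/9800, so m = -424387/208848.
Then c = ((-27/7) − 6·(-424387/208848))/(46509/19600) = 45850/13053.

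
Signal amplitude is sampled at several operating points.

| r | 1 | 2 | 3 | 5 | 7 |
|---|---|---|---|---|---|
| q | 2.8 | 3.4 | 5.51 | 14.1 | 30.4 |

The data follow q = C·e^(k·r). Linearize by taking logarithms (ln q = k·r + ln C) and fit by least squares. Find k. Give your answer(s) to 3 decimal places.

Linearized form: ln q = k·r + ln C. From the 5 transformed points,
Over the data: Σr = 18.0000, Σ(r)² = 88.0000, Σln q = 10.0206, Σr·ln q = 45.7288.
Normal system: [[88.0000, 18.0000]; [18.0000, 5]]·[k, ln C]ᵀ = [45.7288, 10.0206]ᵀ.
Solving (det = 116.0000): k = 0.41615, ln C = 0.50596.

k = 0.416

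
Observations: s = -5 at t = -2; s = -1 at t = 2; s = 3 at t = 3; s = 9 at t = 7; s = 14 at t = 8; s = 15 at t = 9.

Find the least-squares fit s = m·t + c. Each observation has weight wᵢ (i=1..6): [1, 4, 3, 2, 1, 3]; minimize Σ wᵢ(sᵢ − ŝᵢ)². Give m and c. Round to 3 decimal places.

From the data, Σwᵢ·t·t = 452, Σwᵢ·t = 64, Σwᵢ·1 = 14.
And Σwᵢ·t·s = 672, Σwᵢ·s = 77.
So XᵀWX·[m, c]ᵀ = XᵀWs: [[452, 64]; [64, 14]]·[m, c]ᵀ = [672, 77]ᵀ.
Δ = 452·14 − 64² = 2232.
m = (672·14 − 64·77)/2232 = 560/279; c = (452·77 − 64·672)/2232 = -2051/558.

m = 2.007, c = -3.676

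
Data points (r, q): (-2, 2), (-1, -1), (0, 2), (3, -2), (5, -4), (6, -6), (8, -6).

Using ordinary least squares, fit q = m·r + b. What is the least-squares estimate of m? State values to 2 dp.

Setting ∂/∂m … = 0 gives: 139·m + 19·b = -113;  19·m + 7·b = -15.
Eliminating b: 7·(row 1) − 19·(row 2) gives 612·m = 7·(-113) − 19·(-15) = -506, so m = -253/306.
Then b = ((-15) − 19·(-253/306))/7 = 31/306.

m = -0.83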